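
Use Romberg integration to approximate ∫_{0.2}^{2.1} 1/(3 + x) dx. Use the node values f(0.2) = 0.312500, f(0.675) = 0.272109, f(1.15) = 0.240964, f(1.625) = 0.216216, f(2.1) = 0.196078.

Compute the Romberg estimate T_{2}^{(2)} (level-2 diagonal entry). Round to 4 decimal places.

T_{0}^{(0)} (trapezoid, 1 panel, h=1.9000): 0.483149
T_{1}^{(0)} (trapezoid, 2 panels, h=0.9500): 0.470490
T_{2}^{(0)} (trapezoid, 4 panels, h=0.4750): 0.467200
T_{1}^{(1)} = 0.470490 + (0.470490 − 0.483149)/3 = 0.466270
T_{2}^{(1)} = 0.467200 + (0.467200 − 0.470490)/3 = 0.466103
T_{2}^{(2)} = 0.466103 + (0.466103 − 0.466270)/15 = 0.466092

0.4661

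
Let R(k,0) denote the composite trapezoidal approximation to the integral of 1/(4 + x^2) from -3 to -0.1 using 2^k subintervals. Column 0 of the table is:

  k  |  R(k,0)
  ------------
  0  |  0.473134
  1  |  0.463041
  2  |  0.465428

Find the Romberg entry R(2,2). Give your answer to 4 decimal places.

Richardson extrapolation on the trapezoidal column (denominator 4−1=3):
R(1,1) = 0.463041 + (0.463041 − 0.473134)/3 = 0.459677
R(2,1) = 0.465428 + (0.465428 − 0.463041)/3 = 0.466224
R(2,2) = 0.466224 + (0.466224 − 0.459677)/15 = 0.466660

0.4667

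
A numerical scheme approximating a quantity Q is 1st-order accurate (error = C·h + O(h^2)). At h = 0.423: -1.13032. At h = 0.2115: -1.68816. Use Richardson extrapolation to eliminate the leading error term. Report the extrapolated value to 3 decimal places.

The leading error scales as h; refining by a factor of 2 reduces it by 2^1 = 2.
Extrapolated value = (2·A(h/2) − A(h)) / (2 − 1)
= (2·(-1.68816) − (-1.13032)) / 1
= -2.24600 / 1 = -2.24600

-2.246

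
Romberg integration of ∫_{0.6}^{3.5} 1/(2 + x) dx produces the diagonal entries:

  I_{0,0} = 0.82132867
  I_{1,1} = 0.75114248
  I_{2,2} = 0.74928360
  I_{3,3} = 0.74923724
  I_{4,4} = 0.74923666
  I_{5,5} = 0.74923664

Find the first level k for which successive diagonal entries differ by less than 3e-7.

|I_{1,1} − I_{0,0}| = 0.07018619 ≥ 3e-7
|I_{2,2} − I_{1,1}| = 0.00185888 ≥ 3e-7
|I_{3,3} − I_{2,2}| = 0.00004636 ≥ 3e-7
|I_{4,4} − I_{3,3}| = 0.00000058 ≥ 3e-7
|I_{5,5} − I_{4,4}| = 0.00000002 < 3e-7

k = 5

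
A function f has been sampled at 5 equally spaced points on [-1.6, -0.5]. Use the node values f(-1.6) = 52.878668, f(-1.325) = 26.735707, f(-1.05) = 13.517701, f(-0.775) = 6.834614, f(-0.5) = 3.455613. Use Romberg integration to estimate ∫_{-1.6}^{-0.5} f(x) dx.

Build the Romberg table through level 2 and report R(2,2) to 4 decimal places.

R(0,0) (trapezoid, 1 panel, h=1.1000): 30.983855
R(1,0) (trapezoid, 2 panels, h=0.5500): 22.926663
R(2,0) (trapezoid, 4 panels, h=0.2750): 20.695170
R(1,1) = 22.926663 + (22.926663 − 30.983855)/3 = 20.240932
R(2,1) = 20.695170 + (20.695170 − 22.926663)/3 = 19.951339
R(2,2) = 19.951339 + (19.951339 − 20.240932)/15 = 19.932033

19.9320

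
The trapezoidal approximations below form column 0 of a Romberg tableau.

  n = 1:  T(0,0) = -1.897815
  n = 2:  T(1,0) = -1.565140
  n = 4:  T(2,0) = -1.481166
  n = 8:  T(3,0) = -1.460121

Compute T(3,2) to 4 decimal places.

Richardson extrapolation on the trapezoidal column (denominator 4−1=3):
T(2,1) = (4·(-1.481166) − (-1.565140)) / 3 = -1.453175
T(3,1) = (4·(-1.460121) − (-1.481166)) / 3 = -1.453106
T(3,2) = (16·(-1.453106) − (-1.453175)) / 15 = -1.453101

-1.4531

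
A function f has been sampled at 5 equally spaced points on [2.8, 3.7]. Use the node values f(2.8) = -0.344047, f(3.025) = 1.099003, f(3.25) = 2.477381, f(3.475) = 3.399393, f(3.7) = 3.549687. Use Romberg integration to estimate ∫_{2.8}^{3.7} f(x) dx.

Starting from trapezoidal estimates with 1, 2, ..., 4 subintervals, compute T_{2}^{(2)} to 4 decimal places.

T_{0}^{(0)} (trapezoid, 1 panel, h=0.9000): 1.442538
T_{1}^{(0)} (trapezoid, 2 panels, h=0.4500): 1.836090
T_{2}^{(0)} (trapezoid, 4 panels, h=0.2250): 1.930184
T_{1}^{(1)} = 1.836090 + (1.836090 − 1.442538)/3 = 1.967274
T_{2}^{(1)} = 1.930184 + (1.930184 − 1.836090)/3 = 1.961549
T_{2}^{(2)} = 1.961549 + (1.961549 − 1.967274)/15 = 1.961167

1.9612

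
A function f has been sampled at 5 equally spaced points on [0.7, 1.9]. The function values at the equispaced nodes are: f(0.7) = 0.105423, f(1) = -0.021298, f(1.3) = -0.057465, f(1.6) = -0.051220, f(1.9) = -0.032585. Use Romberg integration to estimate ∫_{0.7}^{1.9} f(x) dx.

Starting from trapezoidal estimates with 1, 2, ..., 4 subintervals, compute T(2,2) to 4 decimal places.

T(0,0) (trapezoid, 1 panel, h=1.2000): 0.043703
T(1,0) (trapezoid, 2 panels, h=0.6000): -0.012628
T(2,0) (trapezoid, 4 panels, h=0.3000): -0.028069
T(1,1) = -0.012628 + (-0.012628 − 0.043703)/3 = -0.031405
T(2,1) = -0.028069 + (-0.028069 − (-0.012628))/3 = -0.033216
T(2,2) = -0.033216 + (-0.033216 − (-0.031405))/15 = -0.033337

-0.0333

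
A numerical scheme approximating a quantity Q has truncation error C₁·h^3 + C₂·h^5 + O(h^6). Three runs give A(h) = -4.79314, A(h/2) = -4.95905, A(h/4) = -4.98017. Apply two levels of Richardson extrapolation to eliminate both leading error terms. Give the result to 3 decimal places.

-4.983

First eliminate the h^3 term (factor 2^3 = 8):
  B₁ = (8·(-4.95905) − (-4.79314))/7 = -4.98275
  B₂ = (8·(-4.98017) − (-4.95905))/7 = -4.98319
Then eliminate the h^5 term (factor 2^5 = 32):
  (32·(-4.98319) − (-4.98275))/31 = -4.98320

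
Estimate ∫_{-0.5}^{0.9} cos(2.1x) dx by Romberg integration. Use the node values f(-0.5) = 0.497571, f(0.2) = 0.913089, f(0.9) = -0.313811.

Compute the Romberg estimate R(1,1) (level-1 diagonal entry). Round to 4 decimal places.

0.8951

R(0,0) (trapezoid, 1 panel, h=1.4000): 0.128632
R(1,0) (trapezoid, 2 panels, h=0.7000): 0.703478
R(1,1) = 0.703478 + (0.703478 − 0.128632)/3 = 0.895093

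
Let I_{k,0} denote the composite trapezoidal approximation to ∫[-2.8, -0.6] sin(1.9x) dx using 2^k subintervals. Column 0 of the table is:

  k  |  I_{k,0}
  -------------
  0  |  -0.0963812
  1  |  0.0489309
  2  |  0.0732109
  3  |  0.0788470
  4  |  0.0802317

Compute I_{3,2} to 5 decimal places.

0.08069

Richardson extrapolation on the trapezoidal column (denominator 4−1=3):
I_{2,1} = 0.0732109 + (0.0732109 − 0.0489309)/3 = 0.0813042
I_{3,1} = (4·0.0788470 − 0.0732109) / 3 = 0.0807257
I_{3,2} = (16·0.0807257 − 0.0813042) / 15 = 0.0806871
(Column j=1 coincides with Simpson's rule on the same nodes.)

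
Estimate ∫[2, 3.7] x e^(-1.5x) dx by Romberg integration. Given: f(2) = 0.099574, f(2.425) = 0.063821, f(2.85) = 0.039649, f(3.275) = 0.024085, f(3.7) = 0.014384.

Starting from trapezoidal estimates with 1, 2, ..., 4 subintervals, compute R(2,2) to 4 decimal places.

0.0772

R(0,0) (trapezoid, 1 panel, h=1.7000): 0.096864
R(1,0) (trapezoid, 2 panels, h=0.8500): 0.082134
R(2,0) (trapezoid, 4 panels, h=0.4250): 0.078427
R(1,1) = 0.082134 + (0.082134 − 0.096864)/3 = 0.077224
R(2,1) = 0.078427 + (0.078427 − 0.082134)/3 = 0.077191
R(2,2) = 0.077191 + (0.077191 − 0.077224)/15 = 0.077189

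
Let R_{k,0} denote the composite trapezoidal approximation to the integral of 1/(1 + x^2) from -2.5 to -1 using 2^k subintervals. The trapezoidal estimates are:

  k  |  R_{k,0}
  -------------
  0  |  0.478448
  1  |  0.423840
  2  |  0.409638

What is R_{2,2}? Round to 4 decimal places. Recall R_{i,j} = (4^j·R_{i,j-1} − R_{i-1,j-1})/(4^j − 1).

R_{1,1} = 0.423840 + (0.423840 − 0.478448)/3 = 0.405637
R_{2,1} = 0.409638 + (0.409638 − 0.423840)/3 = 0.404904
R_{2,2} = (16·0.404904 − 0.405637) / 15 = 0.404855

0.4049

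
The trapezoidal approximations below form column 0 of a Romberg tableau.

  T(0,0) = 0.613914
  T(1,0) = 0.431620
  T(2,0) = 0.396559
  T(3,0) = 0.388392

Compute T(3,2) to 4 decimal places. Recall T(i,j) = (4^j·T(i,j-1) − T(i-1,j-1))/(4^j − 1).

0.3857

Richardson extrapolation on the trapezoidal column (denominator 4−1=3):
T(2,1) = 0.396559 + (0.396559 − 0.431620)/3 = 0.384872
T(3,1) = (4·0.388392 − 0.396559) / 3 = 0.385670
T(3,2) = (16·0.385670 − 0.384872) / 15 = 0.385723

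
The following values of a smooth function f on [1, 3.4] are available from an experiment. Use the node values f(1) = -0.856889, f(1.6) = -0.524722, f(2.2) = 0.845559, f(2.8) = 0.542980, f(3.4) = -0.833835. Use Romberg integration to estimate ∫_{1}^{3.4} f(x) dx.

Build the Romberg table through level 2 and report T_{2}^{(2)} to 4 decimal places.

T_{0}^{(0)} (trapezoid, 1 panel, h=2.4000): -2.028869
T_{1}^{(0)} (trapezoid, 2 panels, h=1.2000): 0.000236
T_{2}^{(0)} (trapezoid, 4 panels, h=0.6000): 0.011073
T_{1}^{(1)} = 0.000236 + (0.000236 − (-2.028869))/3 = 0.676604
T_{2}^{(1)} = 0.011073 + (0.011073 − 0.000236)/3 = 0.014685
T_{2}^{(2)} = 0.014685 + (0.014685 − 0.676604)/15 = -0.029443

-0.0294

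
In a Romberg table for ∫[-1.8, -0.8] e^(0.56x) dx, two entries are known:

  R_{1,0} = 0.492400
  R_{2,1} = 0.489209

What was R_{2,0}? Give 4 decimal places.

0.4900

From R_{2,1} = (4·R_{2,0} − R_{1,0})/3, solve for R_{2,0}:
4·R_{2,0} = 3·0.489209 + 0.492400 = 1.960027
R_{2,0} = 0.490007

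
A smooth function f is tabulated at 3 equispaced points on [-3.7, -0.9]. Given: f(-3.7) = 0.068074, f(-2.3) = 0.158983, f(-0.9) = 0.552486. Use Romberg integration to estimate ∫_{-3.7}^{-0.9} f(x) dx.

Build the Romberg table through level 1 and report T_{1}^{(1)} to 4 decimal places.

T_{0}^{(0)} (trapezoid, 1 panel, h=2.8000): 0.868784
T_{1}^{(0)} (trapezoid, 2 panels, h=1.4000): 0.656968
T_{1}^{(1)} = 0.656968 + (0.656968 − 0.868784)/3 = 0.586363

0.5864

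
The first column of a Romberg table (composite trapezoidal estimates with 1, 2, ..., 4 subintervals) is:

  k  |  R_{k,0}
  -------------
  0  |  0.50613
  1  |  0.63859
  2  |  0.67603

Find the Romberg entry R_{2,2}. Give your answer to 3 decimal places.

R_{1,1} = (4·0.63859 − 0.50613) / 3 = 0.68274
R_{2,1} = 0.67603 + (0.67603 − 0.63859)/3 = 0.68851
R_{2,2} = (16·0.68851 − 0.68274) / 15 = 0.68889

0.689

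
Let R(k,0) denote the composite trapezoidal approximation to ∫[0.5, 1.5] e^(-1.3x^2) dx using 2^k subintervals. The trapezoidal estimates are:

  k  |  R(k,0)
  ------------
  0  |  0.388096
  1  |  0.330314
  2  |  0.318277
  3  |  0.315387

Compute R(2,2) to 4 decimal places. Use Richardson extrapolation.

Richardson extrapolation on the trapezoidal column (denominator 4−1=3):
R(1,1) = (4·0.330314 − 0.388096) / 3 = 0.311053
R(2,1) = 0.318277 + (0.318277 − 0.330314)/3 = 0.314265
R(2,2) = 0.314265 + (0.314265 − 0.311053)/15 = 0.314479

0.3145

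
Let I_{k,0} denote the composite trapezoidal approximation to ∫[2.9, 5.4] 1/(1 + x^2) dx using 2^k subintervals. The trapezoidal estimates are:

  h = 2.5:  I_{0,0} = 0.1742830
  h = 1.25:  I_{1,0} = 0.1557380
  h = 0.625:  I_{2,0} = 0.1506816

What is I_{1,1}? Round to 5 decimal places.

Richardson extrapolation on the trapezoidal column (denominator 4−1=3):
I_{1,1} = (4·0.1557380 − 0.1742830) / 3 = 0.1495563

0.14956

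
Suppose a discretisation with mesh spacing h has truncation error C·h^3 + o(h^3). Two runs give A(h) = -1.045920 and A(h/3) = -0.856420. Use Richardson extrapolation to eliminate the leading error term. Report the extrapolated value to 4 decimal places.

-0.8491

The leading error scales as h^3; refining by a factor of 3 reduces it by 3^3 = 27.
Extrapolated value = (27·A(h/3) − A(h)) / (27 − 1)
= (27·(-0.856420) − (-1.045920)) / 26
= -22.077420 / 26 = -0.849132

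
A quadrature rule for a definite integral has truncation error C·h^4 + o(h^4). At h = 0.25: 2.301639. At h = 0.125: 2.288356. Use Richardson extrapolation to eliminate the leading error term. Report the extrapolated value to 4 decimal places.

The leading error scales as h^4; refining by a factor of 2 reduces it by 2^4 = 16.
Extrapolated value = (16·A(h/2) − A(h)) / (16 − 1)
= (16·2.288356 − 2.301639) / 15
= 34.312057 / 15 = 2.287470

2.2875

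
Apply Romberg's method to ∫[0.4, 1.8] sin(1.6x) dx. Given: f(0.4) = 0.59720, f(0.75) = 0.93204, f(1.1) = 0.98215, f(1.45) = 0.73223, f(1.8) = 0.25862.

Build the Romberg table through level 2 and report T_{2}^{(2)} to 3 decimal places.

1.105

T_{0}^{(0)} (trapezoid, 1 panel, h=1.4000): 0.59907
T_{1}^{(0)} (trapezoid, 2 panels, h=0.7000): 0.98704
T_{2}^{(0)} (trapezoid, 4 panels, h=0.3500): 1.07602
T_{1}^{(1)} = 0.98704 + (0.98704 − 0.59907)/3 = 1.11636
T_{2}^{(1)} = 1.07602 + (1.07602 − 0.98704)/3 = 1.10568
T_{2}^{(2)} = 1.10568 + (1.10568 − 1.11636)/15 = 1.10497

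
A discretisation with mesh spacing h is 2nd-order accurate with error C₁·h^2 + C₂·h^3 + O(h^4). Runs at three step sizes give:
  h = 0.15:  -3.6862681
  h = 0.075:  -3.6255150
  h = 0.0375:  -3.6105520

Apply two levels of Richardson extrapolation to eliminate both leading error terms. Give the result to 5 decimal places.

First eliminate the h^2 term (factor 2^2 = 4):
  B₁ = (4·(-3.6255150) − (-3.6862681))/3 = -3.6052640
  B₂ = (4·(-3.6105520) − (-3.6255150))/3 = -3.6055643
Then eliminate the h^3 term (factor 2^3 = 8):
  (8·(-3.6055643) − (-3.6052640))/7 = -3.6056072

-3.60561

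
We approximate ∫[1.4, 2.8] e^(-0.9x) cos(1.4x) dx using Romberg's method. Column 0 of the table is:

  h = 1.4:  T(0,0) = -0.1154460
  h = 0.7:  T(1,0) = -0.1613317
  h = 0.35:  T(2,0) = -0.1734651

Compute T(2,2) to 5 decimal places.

T(1,1) = (4·(-0.1613317) − (-0.1154460)) / 3 = -0.1766269
T(2,1) = (4·(-0.1734651) − (-0.1613317)) / 3 = -0.1775096
T(2,2) = (16·(-0.1775096) − (-0.1766269)) / 15 = -0.1775684
(Column j=1 coincides with Simpson's rule on the same nodes.)

-0.17757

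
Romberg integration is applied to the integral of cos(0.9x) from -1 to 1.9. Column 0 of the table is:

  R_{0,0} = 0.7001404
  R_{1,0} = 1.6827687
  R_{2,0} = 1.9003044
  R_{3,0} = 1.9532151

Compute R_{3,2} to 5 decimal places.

1.97072

R_{2,1} = (4·1.9003044 − 1.6827687) / 3 = 1.9728163
R_{3,1} = (4·1.9532151 − 1.9003044) / 3 = 1.9708520
R_{3,2} = 1.9708520 + (1.9708520 − 1.9728163)/15 = 1.9707210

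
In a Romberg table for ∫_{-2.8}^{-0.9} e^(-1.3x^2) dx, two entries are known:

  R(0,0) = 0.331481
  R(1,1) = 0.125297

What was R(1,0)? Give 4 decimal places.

From R(1,1) = (4·R(1,0) − R(0,0))/3, solve for R(1,0):
4·R(1,0) = 3·0.125297 + 0.331481 = 0.707372
R(1,0) = 0.176843

0.1768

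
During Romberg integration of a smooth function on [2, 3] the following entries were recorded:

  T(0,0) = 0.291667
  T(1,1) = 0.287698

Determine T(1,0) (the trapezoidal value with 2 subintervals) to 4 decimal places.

From T(1,1) = (4·T(1,0) − T(0,0))/3, solve for T(1,0):
4·T(1,0) = 3·0.287698 + 0.291667 = 1.154761
T(1,0) = 0.288690

0.2887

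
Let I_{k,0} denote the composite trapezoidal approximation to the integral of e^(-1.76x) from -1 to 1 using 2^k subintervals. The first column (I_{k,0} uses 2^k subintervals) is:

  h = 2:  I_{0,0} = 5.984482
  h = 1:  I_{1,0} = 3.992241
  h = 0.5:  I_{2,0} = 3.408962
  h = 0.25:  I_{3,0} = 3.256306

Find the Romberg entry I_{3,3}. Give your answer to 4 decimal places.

3.2048

I_{1,1} = 3.992241 + (3.992241 − 5.984482)/3 = 3.328161
I_{2,1} = 3.408962 + (3.408962 − 3.992241)/3 = 3.214536
I_{3,1} = (4·3.256306 − 3.408962) / 3 = 3.205421
I_{2,2} = (16·3.214536 − 3.328161) / 15 = 3.206961
I_{3,2} = (16·3.205421 − 3.214536) / 15 = 3.204813
I_{3,3} = (64·3.204813 − 3.206961) / 63 = 3.204779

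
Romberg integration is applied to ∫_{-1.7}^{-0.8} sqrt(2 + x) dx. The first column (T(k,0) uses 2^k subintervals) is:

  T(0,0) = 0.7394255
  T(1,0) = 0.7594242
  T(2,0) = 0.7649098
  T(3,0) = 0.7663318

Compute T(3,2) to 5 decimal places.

0.76681

T(2,1) = 0.7649098 + (0.7649098 − 0.7594242)/3 = 0.7667383
T(3,1) = (4·0.7663318 − 0.7649098) / 3 = 0.7668058
T(3,2) = 0.7668058 + (0.7668058 − 0.7667383)/15 = 0.7668103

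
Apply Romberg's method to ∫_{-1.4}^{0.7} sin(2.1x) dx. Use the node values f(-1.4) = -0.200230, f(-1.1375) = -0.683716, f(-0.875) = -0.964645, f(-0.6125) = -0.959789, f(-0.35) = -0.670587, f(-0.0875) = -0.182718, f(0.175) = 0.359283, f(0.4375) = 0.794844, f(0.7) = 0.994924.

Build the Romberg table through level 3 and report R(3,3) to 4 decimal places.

R(0,0) (trapezoid, 1 panel, h=2.1000): 0.834429
R(1,0) (trapezoid, 2 panels, h=1.0500): -0.286902
R(2,0) (trapezoid, 4 panels, h=0.5250): -0.461266
R(3,0) (trapezoid, 8 panels, h=0.2625): -0.501370
R(1,1) = -0.286902 + (-0.286902 − 0.834429)/3 = -0.660679
R(2,1) = -0.461266 + (-0.461266 − (-0.286902))/3 = -0.519387
R(3,1) = -0.501370 + (-0.501370 − (-0.461266))/3 = -0.514738
R(2,2) = -0.519387 + (-0.519387 − (-0.660679))/15 = -0.509968
R(3,2) = -0.514738 + (-0.514738 − (-0.519387))/15 = -0.514428
R(3,3) = -0.514428 + (-0.514428 − (-0.509968))/63 = -0.514499

-0.5145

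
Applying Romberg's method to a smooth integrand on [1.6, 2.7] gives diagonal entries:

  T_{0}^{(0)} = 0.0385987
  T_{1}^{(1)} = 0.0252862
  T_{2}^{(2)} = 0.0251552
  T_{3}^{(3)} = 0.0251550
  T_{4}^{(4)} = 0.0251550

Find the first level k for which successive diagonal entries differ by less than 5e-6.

k = 3

|T_{1}^{(1)} − T_{0}^{(0)}| = 0.0133125 ≥ 5e-6
|T_{2}^{(2)} − T_{1}^{(1)}| = 0.0001310 ≥ 5e-6
|T_{3}^{(3)} − T_{2}^{(2)}| = 0.0000002 < 5e-6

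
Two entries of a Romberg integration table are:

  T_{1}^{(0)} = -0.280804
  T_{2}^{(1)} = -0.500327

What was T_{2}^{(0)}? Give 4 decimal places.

From T_{2}^{(1)} = (4·T_{2}^{(0)} − T_{1}^{(0)})/3, solve for T_{2}^{(0)}:
4·T_{2}^{(0)} = 3·(-0.500327) + (-0.280804) = -1.781785
T_{2}^{(0)} = -0.445446

-0.4454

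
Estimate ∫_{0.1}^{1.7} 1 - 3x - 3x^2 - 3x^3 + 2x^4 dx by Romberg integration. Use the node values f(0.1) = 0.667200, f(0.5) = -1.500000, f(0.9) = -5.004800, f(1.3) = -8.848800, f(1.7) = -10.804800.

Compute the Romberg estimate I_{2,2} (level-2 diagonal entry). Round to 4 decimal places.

-8.2166

I_{0,0} (trapezoid, 1 panel, h=1.6000): -8.110080
I_{1,0} (trapezoid, 2 panels, h=0.8000): -8.058880
I_{2,0} (trapezoid, 4 panels, h=0.4000): -8.168960
I_{1,1} = -8.058880 + (-8.058880 − (-8.110080))/3 = -8.041813
I_{2,1} = -8.168960 + (-8.168960 − (-8.058880))/3 = -8.205653
I_{2,2} = -8.205653 + (-8.205653 − (-8.041813))/15 = -8.216576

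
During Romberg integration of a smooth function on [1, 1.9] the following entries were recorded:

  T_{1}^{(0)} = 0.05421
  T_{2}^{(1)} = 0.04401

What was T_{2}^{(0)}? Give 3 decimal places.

0.047

From T_{2}^{(1)} = (4·T_{2}^{(0)} − T_{1}^{(0)})/3, solve for T_{2}^{(0)}:
4·T_{2}^{(0)} = 3·0.04401 + 0.05421 = 0.18624
T_{2}^{(0)} = 0.04656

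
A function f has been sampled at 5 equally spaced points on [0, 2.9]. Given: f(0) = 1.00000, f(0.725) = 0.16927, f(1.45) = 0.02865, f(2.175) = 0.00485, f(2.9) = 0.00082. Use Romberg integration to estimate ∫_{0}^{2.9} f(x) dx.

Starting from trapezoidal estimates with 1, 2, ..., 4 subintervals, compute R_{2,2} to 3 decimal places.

R_{0,0} (trapezoid, 1 panel, h=2.9000): 1.45119
R_{1,0} (trapezoid, 2 panels, h=1.4500): 0.76714
R_{2,0} (trapezoid, 4 panels, h=0.7250): 0.50981
R_{1,1} = 0.76714 + (0.76714 − 1.45119)/3 = 0.53912
R_{2,1} = 0.50981 + (0.50981 − 0.76714)/3 = 0.42403
R_{2,2} = 0.42403 + (0.42403 − 0.53912)/15 = 0.41636

0.416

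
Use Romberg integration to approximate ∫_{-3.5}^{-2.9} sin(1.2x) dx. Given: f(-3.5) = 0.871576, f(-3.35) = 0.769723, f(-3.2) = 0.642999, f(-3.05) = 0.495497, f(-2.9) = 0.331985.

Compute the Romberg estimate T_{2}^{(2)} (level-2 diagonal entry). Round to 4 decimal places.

T_{0}^{(0)} (trapezoid, 1 panel, h=0.6000): 0.361068
T_{1}^{(0)} (trapezoid, 2 panels, h=0.3000): 0.373434
T_{2}^{(0)} (trapezoid, 4 panels, h=0.1500): 0.376500
T_{1}^{(1)} = 0.373434 + (0.373434 − 0.361068)/3 = 0.377556
T_{2}^{(1)} = 0.376500 + (0.376500 − 0.373434)/3 = 0.377522
T_{2}^{(2)} = 0.377522 + (0.377522 − 0.377556)/15 = 0.377520

0.3775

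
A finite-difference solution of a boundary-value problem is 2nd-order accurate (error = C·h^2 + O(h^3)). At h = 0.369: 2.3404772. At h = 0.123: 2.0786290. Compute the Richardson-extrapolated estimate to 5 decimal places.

2.04590

Extrapolated value = (9·A(h/3) − A(h)) / (9 − 1)
= (9·2.0786290 − 2.3404772) / 8
= 16.3671838 / 8 = 2.0458980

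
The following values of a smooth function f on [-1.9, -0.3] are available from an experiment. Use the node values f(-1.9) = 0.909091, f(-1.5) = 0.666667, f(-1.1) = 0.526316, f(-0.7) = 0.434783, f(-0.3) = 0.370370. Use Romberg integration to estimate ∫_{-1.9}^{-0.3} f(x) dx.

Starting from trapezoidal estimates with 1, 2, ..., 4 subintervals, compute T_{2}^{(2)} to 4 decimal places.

0.8981

T_{0}^{(0)} (trapezoid, 1 panel, h=1.6000): 1.023569
T_{1}^{(0)} (trapezoid, 2 panels, h=0.8000): 0.932837
T_{2}^{(0)} (trapezoid, 4 panels, h=0.4000): 0.906999
T_{1}^{(1)} = 0.932837 + (0.932837 − 1.023569)/3 = 0.902593
T_{2}^{(1)} = 0.906999 + (0.906999 − 0.932837)/3 = 0.898386
T_{2}^{(2)} = 0.898386 + (0.898386 − 0.902593)/15 = 0.898106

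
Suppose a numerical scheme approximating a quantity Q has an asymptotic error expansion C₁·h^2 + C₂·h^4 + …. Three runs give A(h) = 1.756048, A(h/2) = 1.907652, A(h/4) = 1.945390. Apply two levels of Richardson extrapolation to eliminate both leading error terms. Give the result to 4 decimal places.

First eliminate the h^2 term (factor 2^2 = 4):
  B₁ = (4·1.907652 − 1.756048)/3 = 1.958187
  B₂ = (4·1.945390 − 1.907652)/3 = 1.957969
Then eliminate the h^4 term (factor 2^4 = 16):
  (16·1.957969 − 1.958187)/15 = 1.957954

1.9580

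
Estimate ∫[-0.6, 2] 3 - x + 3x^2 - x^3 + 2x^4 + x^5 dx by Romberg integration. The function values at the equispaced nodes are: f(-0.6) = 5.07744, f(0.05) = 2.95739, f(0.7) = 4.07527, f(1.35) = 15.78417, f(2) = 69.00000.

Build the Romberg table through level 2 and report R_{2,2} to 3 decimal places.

R_{0,0} (trapezoid, 1 panel, h=2.6000): 96.30067
R_{1,0} (trapezoid, 2 panels, h=1.3000): 53.44819
R_{2,0} (trapezoid, 4 panels, h=0.6500): 38.90611
R_{1,1} = 53.44819 + (53.44819 − 96.30067)/3 = 39.16403
R_{2,1} = 38.90611 + (38.90611 − 53.44819)/3 = 34.05875
R_{2,2} = 34.05875 + (34.05875 − 39.16403)/15 = 33.71840

33.718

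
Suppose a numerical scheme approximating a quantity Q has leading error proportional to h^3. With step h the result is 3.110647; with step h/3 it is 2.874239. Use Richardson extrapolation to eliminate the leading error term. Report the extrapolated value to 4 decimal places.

The leading error scales as h^3; refining by a factor of 3 reduces it by 3^3 = 27.
Extrapolated value = (27·A(h/3) − A(h)) / (27 − 1)
= (27·2.874239 − 3.110647) / 26
= 74.493806 / 26 = 2.865146

2.8651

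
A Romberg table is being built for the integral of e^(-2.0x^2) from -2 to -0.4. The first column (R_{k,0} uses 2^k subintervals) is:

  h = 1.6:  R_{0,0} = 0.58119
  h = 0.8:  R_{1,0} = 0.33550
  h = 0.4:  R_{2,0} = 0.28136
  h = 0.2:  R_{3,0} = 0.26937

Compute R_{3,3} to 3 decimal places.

R_{1,1} = 0.33550 + (0.33550 − 0.58119)/3 = 0.25360
R_{2,1} = (4·0.28136 − 0.33550) / 3 = 0.26331
R_{3,1} = 0.26937 + (0.26937 − 0.28136)/3 = 0.26537
R_{2,2} = (16·0.26331 − 0.25360) / 15 = 0.26396
R_{3,2} = 0.26537 + (0.26537 − 0.26331)/15 = 0.26551
R_{3,3} = 0.26551 + (0.26551 − 0.26396)/63 = 0.26553
(Column j=1 coincides with Simpson's rule on the same nodes.)

0.266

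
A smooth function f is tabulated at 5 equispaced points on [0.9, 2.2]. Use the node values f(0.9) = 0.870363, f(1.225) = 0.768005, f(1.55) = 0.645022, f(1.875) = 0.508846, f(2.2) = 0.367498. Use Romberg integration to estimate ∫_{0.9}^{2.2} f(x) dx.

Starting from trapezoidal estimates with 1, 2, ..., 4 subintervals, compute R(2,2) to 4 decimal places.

R(0,0) (trapezoid, 1 panel, h=1.3000): 0.804610
R(1,0) (trapezoid, 2 panels, h=0.6500): 0.821569
R(2,0) (trapezoid, 4 panels, h=0.3250): 0.825761
R(1,1) = 0.821569 + (0.821569 − 0.804610)/3 = 0.827222
R(2,1) = 0.825761 + (0.825761 − 0.821569)/3 = 0.827158
R(2,2) = 0.827158 + (0.827158 − 0.827222)/15 = 0.827154

0.8272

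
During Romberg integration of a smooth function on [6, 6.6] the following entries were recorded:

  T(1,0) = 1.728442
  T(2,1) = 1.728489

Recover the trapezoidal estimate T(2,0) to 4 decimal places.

From T(2,1) = (4·T(2,0) − T(1,0))/3, solve for T(2,0):
4·T(2,0) = 3·1.728489 + 1.728442 = 6.913909
T(2,0) = 1.728477

1.7285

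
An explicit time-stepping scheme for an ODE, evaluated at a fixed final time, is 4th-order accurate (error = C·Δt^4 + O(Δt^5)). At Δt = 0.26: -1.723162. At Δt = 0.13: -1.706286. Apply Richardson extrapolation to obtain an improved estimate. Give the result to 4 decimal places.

The leading error scales as Δt^4; refining by a factor of 2 reduces it by 2^4 = 16.
Extrapolated value = (16·A(Δt/2) − A(Δt)) / (16 − 1)
= (16·(-1.706286) − (-1.723162)) / 15
= -25.577414 / 15 = -1.705161

-1.7052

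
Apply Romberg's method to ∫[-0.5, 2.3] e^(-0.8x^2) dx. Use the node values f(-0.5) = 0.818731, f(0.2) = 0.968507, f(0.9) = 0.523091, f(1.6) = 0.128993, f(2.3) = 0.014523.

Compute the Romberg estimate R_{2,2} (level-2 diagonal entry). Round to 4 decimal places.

1.4694

R_{0,0} (trapezoid, 1 panel, h=2.8000): 1.166556
R_{1,0} (trapezoid, 2 panels, h=1.4000): 1.315605
R_{2,0} (trapezoid, 4 panels, h=0.7000): 1.426053
R_{1,1} = 1.315605 + (1.315605 − 1.166556)/3 = 1.365288
R_{2,1} = 1.426053 + (1.426053 − 1.315605)/3 = 1.462869
R_{2,2} = 1.462869 + (1.462869 − 1.365288)/15 = 1.469374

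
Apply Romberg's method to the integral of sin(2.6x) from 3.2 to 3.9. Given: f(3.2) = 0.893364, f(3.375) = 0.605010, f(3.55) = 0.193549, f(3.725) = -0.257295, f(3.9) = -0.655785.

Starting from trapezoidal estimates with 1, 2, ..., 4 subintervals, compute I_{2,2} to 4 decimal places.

0.1175

I_{0,0} (trapezoid, 1 panel, h=0.7000): 0.083153
I_{1,0} (trapezoid, 2 panels, h=0.3500): 0.109318
I_{2,0} (trapezoid, 4 panels, h=0.1750): 0.115509
I_{1,1} = 0.109318 + (0.109318 − 0.083153)/3 = 0.118040
I_{2,1} = 0.115509 + (0.115509 − 0.109318)/3 = 0.117573
I_{2,2} = 0.117573 + (0.117573 − 0.118040)/15 = 0.117542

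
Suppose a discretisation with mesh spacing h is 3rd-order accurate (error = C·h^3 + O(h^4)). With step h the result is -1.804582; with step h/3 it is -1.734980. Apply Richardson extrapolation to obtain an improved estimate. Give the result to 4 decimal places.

Extrapolated value = (27·A(h/3) − A(h)) / (27 − 1)
= (27·(-1.734980) − (-1.804582)) / 26
= -45.039878 / 26 = -1.732303

-1.7323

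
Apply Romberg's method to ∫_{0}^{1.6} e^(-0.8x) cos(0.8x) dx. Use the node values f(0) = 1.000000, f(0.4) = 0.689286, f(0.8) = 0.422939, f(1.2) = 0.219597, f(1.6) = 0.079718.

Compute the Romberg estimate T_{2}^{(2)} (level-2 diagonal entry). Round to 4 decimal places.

0.7416

T_{0}^{(0)} (trapezoid, 1 panel, h=1.6000): 0.863774
T_{1}^{(0)} (trapezoid, 2 panels, h=0.8000): 0.770238
T_{2}^{(0)} (trapezoid, 4 panels, h=0.4000): 0.748672
T_{1}^{(1)} = 0.770238 + (0.770238 − 0.863774)/3 = 0.739059
T_{2}^{(1)} = 0.748672 + (0.748672 − 0.770238)/3 = 0.741483
T_{2}^{(2)} = 0.741483 + (0.741483 − 0.739059)/15 = 0.741645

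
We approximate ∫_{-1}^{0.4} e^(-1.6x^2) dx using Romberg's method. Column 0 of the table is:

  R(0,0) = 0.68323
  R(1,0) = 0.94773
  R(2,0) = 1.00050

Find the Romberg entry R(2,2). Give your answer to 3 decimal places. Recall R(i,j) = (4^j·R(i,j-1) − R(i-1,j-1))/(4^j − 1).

1.017

Richardson extrapolation on the trapezoidal column (denominator 4−1=3):
R(1,1) = (4·0.94773 − 0.68323) / 3 = 1.03590
R(2,1) = 1.00050 + (1.00050 − 0.94773)/3 = 1.01809
R(2,2) = (16·1.01809 − 1.03590) / 15 = 1.01690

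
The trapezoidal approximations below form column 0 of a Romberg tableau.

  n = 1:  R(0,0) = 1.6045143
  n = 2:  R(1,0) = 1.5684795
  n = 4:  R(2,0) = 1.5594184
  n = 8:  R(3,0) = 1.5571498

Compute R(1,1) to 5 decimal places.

1.55647

R(1,1) = (4·1.5684795 − 1.6045143) / 3 = 1.5564679
(Column j=1 coincides with Simpson's rule on the same nodes.)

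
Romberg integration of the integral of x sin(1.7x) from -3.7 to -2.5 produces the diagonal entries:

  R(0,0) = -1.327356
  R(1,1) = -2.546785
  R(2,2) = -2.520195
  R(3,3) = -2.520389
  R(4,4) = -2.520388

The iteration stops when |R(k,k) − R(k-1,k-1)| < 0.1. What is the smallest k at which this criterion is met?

k = 2

|R(1,1) − R(0,0)| = 1.219429 ≥ 0.1
|R(2,2) − R(1,1)| = 0.026590 < 0.1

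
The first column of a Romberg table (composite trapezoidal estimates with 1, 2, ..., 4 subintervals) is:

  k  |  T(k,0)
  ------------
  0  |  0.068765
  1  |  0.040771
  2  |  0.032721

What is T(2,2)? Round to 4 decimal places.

Richardson extrapolation on the trapezoidal column (denominator 4−1=3):
T(1,1) = (4·0.040771 − 0.068765) / 3 = 0.031440
T(2,1) = 0.032721 + (0.032721 − 0.040771)/3 = 0.030038
T(2,2) = (16·0.030038 − 0.031440) / 15 = 0.029945

0.0299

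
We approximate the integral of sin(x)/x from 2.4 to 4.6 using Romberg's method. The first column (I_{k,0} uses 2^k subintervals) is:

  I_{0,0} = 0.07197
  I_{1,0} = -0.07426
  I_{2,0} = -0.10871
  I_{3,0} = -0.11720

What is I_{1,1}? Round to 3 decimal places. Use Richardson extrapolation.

Richardson extrapolation on the trapezoidal column (denominator 4−1=3):
I_{1,1} = -0.07426 + (-0.07426 − 0.07197)/3 = -0.12300

-0.123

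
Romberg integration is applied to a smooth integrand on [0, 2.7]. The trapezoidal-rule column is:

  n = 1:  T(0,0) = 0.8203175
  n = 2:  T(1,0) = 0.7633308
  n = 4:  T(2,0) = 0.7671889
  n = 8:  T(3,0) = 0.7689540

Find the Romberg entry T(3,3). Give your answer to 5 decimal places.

T(1,1) = (4·0.7633308 − 0.8203175) / 3 = 0.7443352
T(2,1) = (4·0.7671889 − 0.7633308) / 3 = 0.7684749
T(3,1) = (4·0.7689540 − 0.7671889) / 3 = 0.7695424
T(2,2) = (16·0.7684749 − 0.7443352) / 15 = 0.7700842
T(3,2) = 0.7695424 + (0.7695424 − 0.7684749)/15 = 0.7696136
T(3,3) = (64·0.7696136 − 0.7700842) / 63 = 0.7696061

0.76961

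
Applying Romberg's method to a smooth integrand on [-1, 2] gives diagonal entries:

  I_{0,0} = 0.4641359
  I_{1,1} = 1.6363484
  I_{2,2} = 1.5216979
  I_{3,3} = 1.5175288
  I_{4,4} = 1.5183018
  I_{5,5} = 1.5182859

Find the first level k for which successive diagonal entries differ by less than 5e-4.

k = 5

|I_{1,1} − I_{0,0}| = 1.1722125 ≥ 5e-4
|I_{2,2} − I_{1,1}| = 0.1146505 ≥ 5e-4
|I_{3,3} − I_{2,2}| = 0.0041691 ≥ 5e-4
|I_{4,4} − I_{3,3}| = 0.0007730 ≥ 5e-4
|I_{5,5} − I_{4,4}| = 0.0000159 < 5e-4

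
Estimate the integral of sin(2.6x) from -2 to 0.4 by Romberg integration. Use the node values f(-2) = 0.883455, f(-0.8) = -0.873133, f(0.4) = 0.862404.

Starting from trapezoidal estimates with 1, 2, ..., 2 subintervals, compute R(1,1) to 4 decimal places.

R(0,0) (trapezoid, 1 panel, h=2.4000): 2.095031
R(1,0) (trapezoid, 2 panels, h=1.2000): -0.000244
R(1,1) = -0.000244 + (-0.000244 − 2.095031)/3 = -0.698669

-0.6987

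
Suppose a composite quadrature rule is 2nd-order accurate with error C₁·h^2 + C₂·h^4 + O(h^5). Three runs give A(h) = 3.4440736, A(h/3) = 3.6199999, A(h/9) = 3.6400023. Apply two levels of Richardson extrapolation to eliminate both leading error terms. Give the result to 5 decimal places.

First eliminate the h^2 term (factor 3^2 = 9):
  B₁ = (9·3.6199999 − 3.4440736)/8 = 3.6419907
  B₂ = (9·3.6400023 − 3.6199999)/8 = 3.6425026
Then eliminate the h^4 term (factor 3^4 = 81):
  (81·3.6425026 − 3.6419907)/80 = 3.6425090

3.64251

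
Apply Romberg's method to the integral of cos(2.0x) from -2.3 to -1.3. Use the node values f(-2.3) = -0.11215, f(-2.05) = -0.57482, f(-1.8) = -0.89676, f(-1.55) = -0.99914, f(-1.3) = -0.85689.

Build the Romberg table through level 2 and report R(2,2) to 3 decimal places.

-0.755

R(0,0) (trapezoid, 1 panel, h=1.0000): -0.48452
R(1,0) (trapezoid, 2 panels, h=0.5000): -0.69064
R(2,0) (trapezoid, 4 panels, h=0.2500): -0.73881
R(1,1) = -0.69064 + (-0.69064 − (-0.48452))/3 = -0.75935
R(2,1) = -0.73881 + (-0.73881 − (-0.69064))/3 = -0.75487
R(2,2) = -0.75487 + (-0.75487 − (-0.75935))/15 = -0.75457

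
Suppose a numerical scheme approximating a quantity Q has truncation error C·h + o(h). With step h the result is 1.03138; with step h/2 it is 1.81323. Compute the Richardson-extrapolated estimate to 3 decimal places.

The leading error scales as h; refining by a factor of 2 reduces it by 2^1 = 2.
Extrapolated value = (2·A(h/2) − A(h)) / (2 − 1)
= (2·1.81323 − 1.03138) / 1
= 2.59508 / 1 = 2.59508

2.595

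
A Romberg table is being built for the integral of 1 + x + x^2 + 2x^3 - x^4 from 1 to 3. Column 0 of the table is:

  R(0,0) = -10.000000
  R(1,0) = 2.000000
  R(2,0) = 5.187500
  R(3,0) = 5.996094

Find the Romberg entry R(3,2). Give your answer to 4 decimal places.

6.2667

Richardson extrapolation on the trapezoidal column (denominator 4−1=3):
R(2,1) = 5.187500 + (5.187500 − 2.000000)/3 = 6.250000
R(3,1) = (4·5.996094 − 5.187500) / 3 = 6.265625
R(3,2) = (16·6.265625 − 6.250000) / 15 = 6.266667
(Column j=1 coincides with Simpson's rule on the same nodes.)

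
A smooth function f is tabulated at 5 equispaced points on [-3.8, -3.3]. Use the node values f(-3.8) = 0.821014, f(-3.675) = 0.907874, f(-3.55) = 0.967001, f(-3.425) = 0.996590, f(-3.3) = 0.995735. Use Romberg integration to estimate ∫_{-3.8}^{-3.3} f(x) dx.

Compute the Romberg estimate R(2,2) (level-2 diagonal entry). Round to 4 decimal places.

0.4737

R(0,0) (trapezoid, 1 panel, h=0.5000): 0.454187
R(1,0) (trapezoid, 2 panels, h=0.2500): 0.468844
R(2,0) (trapezoid, 4 panels, h=0.1250): 0.472480
R(1,1) = 0.468844 + (0.468844 − 0.454187)/3 = 0.473730
R(2,1) = 0.472480 + (0.472480 − 0.468844)/3 = 0.473692
R(2,2) = 0.473692 + (0.473692 − 0.473730)/15 = 0.473689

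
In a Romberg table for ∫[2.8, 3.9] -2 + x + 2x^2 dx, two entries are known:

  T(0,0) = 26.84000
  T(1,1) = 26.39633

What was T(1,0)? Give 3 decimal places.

26.507

From T(1,1) = (4·T(1,0) − T(0,0))/3, solve for T(1,0):
4·T(1,0) = 3·26.39633 + 26.84000 = 106.02899
T(1,0) = 26.50725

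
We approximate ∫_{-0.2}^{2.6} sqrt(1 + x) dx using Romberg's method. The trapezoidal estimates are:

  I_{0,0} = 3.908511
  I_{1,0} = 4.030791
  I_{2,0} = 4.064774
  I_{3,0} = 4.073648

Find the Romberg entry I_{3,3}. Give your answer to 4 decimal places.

4.0766

Richardson extrapolation on the trapezoidal column (denominator 4−1=3):
I_{1,1} = (4·4.030791 − 3.908511) / 3 = 4.071551
I_{2,1} = (4·4.064774 − 4.030791) / 3 = 4.076102
I_{3,1} = 4.073648 + (4.073648 − 4.064774)/3 = 4.076606
I_{2,2} = 4.076102 + (4.076102 − 4.071551)/15 = 4.076405
I_{3,2} = (16·4.076606 − 4.076102) / 15 = 4.076640
I_{3,3} = 4.076640 + (4.076640 − 4.076405)/63 = 4.076644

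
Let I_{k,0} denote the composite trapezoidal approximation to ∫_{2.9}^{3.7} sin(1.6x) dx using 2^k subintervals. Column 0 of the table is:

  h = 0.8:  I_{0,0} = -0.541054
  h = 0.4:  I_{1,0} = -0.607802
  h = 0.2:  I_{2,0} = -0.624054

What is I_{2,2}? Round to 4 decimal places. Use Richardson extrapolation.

Richardson extrapolation on the trapezoidal column (denominator 4−1=3):
I_{1,1} = -0.607802 + (-0.607802 − (-0.541054))/3 = -0.630051
I_{2,1} = -0.624054 + (-0.624054 − (-0.607802))/3 = -0.629471
I_{2,2} = (16·(-0.629471) − (-0.630051)) / 15 = -0.629432

-0.6294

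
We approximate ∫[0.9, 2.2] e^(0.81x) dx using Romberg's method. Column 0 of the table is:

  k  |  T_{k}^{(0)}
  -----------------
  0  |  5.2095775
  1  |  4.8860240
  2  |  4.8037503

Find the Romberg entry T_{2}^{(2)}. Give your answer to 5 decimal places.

4.77620

T_{1}^{(1)} = (4·4.8860240 − 5.2095775) / 3 = 4.7781728
T_{2}^{(1)} = (4·4.8037503 − 4.8860240) / 3 = 4.7763257
T_{2}^{(2)} = (16·4.7763257 − 4.7781728) / 15 = 4.7762026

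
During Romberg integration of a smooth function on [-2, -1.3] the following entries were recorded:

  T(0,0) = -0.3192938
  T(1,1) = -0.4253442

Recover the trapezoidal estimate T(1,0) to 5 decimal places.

-0.39883

From T(1,1) = (4·T(1,0) − T(0,0))/3, solve for T(1,0):
4·T(1,0) = 3·(-0.4253442) + (-0.3192938) = -1.5953264
T(1,0) = -0.3988316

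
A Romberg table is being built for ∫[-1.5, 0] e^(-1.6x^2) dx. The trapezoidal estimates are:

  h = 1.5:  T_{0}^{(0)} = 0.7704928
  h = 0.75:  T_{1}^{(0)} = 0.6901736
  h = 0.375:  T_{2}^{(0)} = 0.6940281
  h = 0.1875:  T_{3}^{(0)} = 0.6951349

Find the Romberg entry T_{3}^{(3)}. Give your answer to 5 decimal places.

0.69549

T_{1}^{(1)} = (4·0.6901736 − 0.7704928) / 3 = 0.6634005
T_{2}^{(1)} = (4·0.6940281 − 0.6901736) / 3 = 0.6953129
T_{3}^{(1)} = 0.6951349 + (0.6951349 − 0.6940281)/3 = 0.6955038
T_{2}^{(2)} = 0.6953129 + (0.6953129 − 0.6634005)/15 = 0.6974404
T_{3}^{(2)} = (16·0.6955038 − 0.6953129) / 15 = 0.6955165
T_{3}^{(3)} = (64·0.6955165 − 0.6974404) / 63 = 0.6954860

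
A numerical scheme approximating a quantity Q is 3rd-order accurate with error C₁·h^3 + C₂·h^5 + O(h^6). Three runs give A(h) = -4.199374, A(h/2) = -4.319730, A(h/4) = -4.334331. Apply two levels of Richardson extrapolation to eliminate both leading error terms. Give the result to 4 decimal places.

First eliminate the h^3 term (factor 2^3 = 8):
  B₁ = (8·(-4.319730) − (-4.199374))/7 = -4.336924
  B₂ = (8·(-4.334331) − (-4.319730))/7 = -4.336417
Then eliminate the h^5 term (factor 2^5 = 32):
  (32·(-4.336417) − (-4.336924))/31 = -4.336401

-4.3364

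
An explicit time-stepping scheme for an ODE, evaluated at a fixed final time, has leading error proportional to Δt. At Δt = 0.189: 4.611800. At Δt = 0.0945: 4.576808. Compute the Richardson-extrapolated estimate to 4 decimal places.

4.5418

Extrapolated value = (2·A(Δt/2) − A(Δt)) / (2 − 1)
= (2·4.576808 − 4.611800) / 1
= 4.541816 / 1 = 4.541816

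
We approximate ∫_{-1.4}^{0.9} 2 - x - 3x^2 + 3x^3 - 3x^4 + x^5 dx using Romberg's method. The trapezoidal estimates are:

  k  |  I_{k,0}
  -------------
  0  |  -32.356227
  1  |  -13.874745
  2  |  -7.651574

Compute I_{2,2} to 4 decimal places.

-5.4347

Richardson extrapolation on the trapezoidal column (denominator 4−1=3):
I_{1,1} = (4·(-13.874745) − (-32.356227)) / 3 = -7.714251
I_{2,1} = (4·(-7.651574) − (-13.874745)) / 3 = -5.577184
I_{2,2} = -5.577184 + (-5.577184 − (-7.714251))/15 = -5.434713
(Column j=1 coincides with Simpson's rule on the same nodes.)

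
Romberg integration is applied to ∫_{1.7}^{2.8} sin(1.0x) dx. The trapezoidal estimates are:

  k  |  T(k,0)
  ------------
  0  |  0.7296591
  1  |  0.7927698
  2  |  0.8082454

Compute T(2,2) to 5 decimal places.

Richardson extrapolation on the trapezoidal column (denominator 4−1=3):
T(1,1) = 0.7927698 + (0.7927698 − 0.7296591)/3 = 0.8138067
T(2,1) = (4·0.8082454 − 0.7927698) / 3 = 0.8134039
T(2,2) = (16·0.8134039 − 0.8138067) / 15 = 0.8133770

0.81338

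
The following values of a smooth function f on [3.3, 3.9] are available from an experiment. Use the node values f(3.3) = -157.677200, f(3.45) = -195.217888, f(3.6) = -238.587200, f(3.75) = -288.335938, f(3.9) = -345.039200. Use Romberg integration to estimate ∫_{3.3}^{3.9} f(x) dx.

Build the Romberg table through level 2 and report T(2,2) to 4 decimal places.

T(0,0) (trapezoid, 1 panel, h=0.6000): -150.814920
T(1,0) (trapezoid, 2 panels, h=0.3000): -146.983620
T(2,0) (trapezoid, 4 panels, h=0.1500): -146.024884
T(1,1) = -146.983620 + (-146.983620 − (-150.814920))/3 = -145.706520
T(2,1) = -146.024884 + (-146.024884 − (-146.983620))/3 = -145.705305
T(2,2) = -145.705305 + (-145.705305 − (-145.706520))/15 = -145.705224

-145.7052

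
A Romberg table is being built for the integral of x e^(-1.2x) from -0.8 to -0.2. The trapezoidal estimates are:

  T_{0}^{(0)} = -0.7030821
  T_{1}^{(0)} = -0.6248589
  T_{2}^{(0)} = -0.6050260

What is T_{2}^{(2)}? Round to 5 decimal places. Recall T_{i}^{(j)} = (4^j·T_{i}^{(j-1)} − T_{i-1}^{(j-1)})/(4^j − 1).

-0.59839

Richardson extrapolation on the trapezoidal column (denominator 4−1=3):
T_{1}^{(1)} = (4·(-0.6248589) − (-0.7030821)) / 3 = -0.5987845
T_{2}^{(1)} = (4·(-0.6050260) − (-0.6248589)) / 3 = -0.5984150
T_{2}^{(2)} = (16·(-0.5984150) − (-0.5987845)) / 15 = -0.5983904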